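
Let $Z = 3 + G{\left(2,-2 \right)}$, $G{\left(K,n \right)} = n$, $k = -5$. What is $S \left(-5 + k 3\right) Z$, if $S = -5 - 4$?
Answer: $180$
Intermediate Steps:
$Z = 1$ ($Z = 3 - 2 = 1$)
$S = -9$
$S \left(-5 + k 3\right) Z = - 9 \left(-5 - 15\right) 1 = \left(-9\right) \left(-20\right) 1 = 180 \cdot 1 = 180$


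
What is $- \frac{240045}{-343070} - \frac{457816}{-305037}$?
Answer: $\frac{3542854489}{1609985286} \approx 2.2006$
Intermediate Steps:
$- \frac{240045}{-343070} - \frac{457816}{-305037} = \left(-240045\right) \left(- \frac{1}{343070}\right) - - \frac{457816}{305037} = \frac{3693}{5278} + \frac{457816}{305037} = \frac{3542854489}{1609985286}$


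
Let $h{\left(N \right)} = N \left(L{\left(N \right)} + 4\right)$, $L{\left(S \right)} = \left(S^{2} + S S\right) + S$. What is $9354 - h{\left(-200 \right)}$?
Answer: $15970154$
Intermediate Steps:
$L{\left(S \right)} = S + 2 S^{2}$ ($L{\left(S \right)} = \left(S^{2} + S^{2}\right) + S = 2 S^{2} + S = S + 2 S^{2}$)
$h{\left(N \right)} = N \left(4 + N \left(1 + 2 N\right)\right)$ ($h{\left(N \right)} = N \left(N \left(1 + 2 N\right) + 4\right) = N \left(4 + N \left(1 + 2 N\right)\right)$)
$9354 - h{\left(-200 \right)} = 9354 - - 200 \left(4 - 200 \left(1 + 2 \left(-200\right)\right)\right) = 9354 - - 200 \left(4 - 200 \left(1 - 400\right)\right) = 9354 - - 200 \left(4 - -79800\right) = 9354 - - 200 \left(4 + 79800\right) = 9354 - \left(-200\right) 79804 = 9354 - -15960800 = 9354 + 15960800 = 15970154$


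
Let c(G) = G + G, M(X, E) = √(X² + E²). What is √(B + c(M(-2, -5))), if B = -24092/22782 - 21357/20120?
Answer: √(-27825761978140110 + 26263322149543200*√29)/114593460 ≈ 2.9413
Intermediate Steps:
M(X, E) = √(E² + X²)
c(G) = 2*G
B = -485643107/229186920 (B = -24092*1/22782 - 21357*1/20120 = -12046/11391 - 21357/20120 = -485643107/229186920 ≈ -2.1190)
√(B + c(M(-2, -5))) = √(-485643107/229186920 + 2*√((-5)² + (-2)²)) = √(-485643107/229186920 + 2*√(25 + 4)) = √(-485643107/229186920 + 2*√29)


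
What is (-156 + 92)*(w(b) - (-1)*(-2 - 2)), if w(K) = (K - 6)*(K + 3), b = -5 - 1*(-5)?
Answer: 1408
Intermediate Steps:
b = 0 (b = -5 + 5 = 0)
w(K) = (-6 + K)*(3 + K)
(-156 + 92)*(w(b) - (-1)*(-2 - 2)) = (-156 + 92)*((-18 + 0² - 3*0) - (-1)*(-2 - 2)) = -64*((-18 + 0 + 0) - (-1)*(-4)) = -64*(-18 - 1*4) = -64*(-18 - 4) = -64*(-22) = 1408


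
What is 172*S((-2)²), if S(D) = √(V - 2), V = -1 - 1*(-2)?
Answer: 172*I ≈ 172.0*I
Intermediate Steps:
V = 1 (V = -1 + 2 = 1)
S(D) = I (S(D) = √(1 - 2) = √(-1) = I)
172*S((-2)²) = 172*I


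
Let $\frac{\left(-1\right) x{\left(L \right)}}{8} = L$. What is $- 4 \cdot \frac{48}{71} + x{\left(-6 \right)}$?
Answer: $\frac{3216}{71} \approx 45.296$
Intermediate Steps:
$x{\left(L \right)} = - 8 L$
$- 4 \cdot \frac{48}{71} + x{\left(-6 \right)} = - 4 \cdot \frac{48}{71} - -48 = - 4 \cdot 48 \cdot \frac{1}{71} + 48 = \left(-4\right) \frac{48}{71} + 48 = - \frac{192}{71} + 48 = \frac{3216}{71}$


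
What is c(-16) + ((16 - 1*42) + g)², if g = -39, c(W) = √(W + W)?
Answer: 4225 + 4*I*√2 ≈ 4225.0 + 5.6569*I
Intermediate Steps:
c(W) = √2*√W (c(W) = √(2*W) = √2*√W)
c(-16) + ((16 - 1*42) + g)² = √2*√(-16) + ((16 - 1*42) - 39)² = √2*(4*I) + ((16 - 42) - 39)² = 4*I*√2 + (-26 - 39)² = 4*I*√2 + (-65)² = 4*I*√2 + 4225 = 4225 + 4*I*√2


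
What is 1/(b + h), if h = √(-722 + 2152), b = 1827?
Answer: 1827/3336499 - √1430/3336499 ≈ 0.00053625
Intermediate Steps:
h = √1430 ≈ 37.815
1/(b + h) = 1/(1827 + √1430)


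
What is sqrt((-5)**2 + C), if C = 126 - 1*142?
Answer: 3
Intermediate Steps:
C = -16 (C = 126 - 142 = -16)
sqrt((-5)**2 + C) = sqrt((-5)**2 - 16) = sqrt(25 - 16) = sqrt(9) = 3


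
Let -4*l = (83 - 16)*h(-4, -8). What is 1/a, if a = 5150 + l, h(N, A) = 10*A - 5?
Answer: 4/26295 ≈ 0.00015212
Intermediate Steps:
h(N, A) = -5 + 10*A
l = 5695/4 (l = -(83 - 16)*(-5 + 10*(-8))/4 = -67*(-5 - 80)/4 = -67*(-85)/4 = -¼*(-5695) = 5695/4 ≈ 1423.8)
a = 26295/4 (a = 5150 + 5695/4 = 26295/4 ≈ 6573.8)
1/a = 1/(26295/4) = 4/26295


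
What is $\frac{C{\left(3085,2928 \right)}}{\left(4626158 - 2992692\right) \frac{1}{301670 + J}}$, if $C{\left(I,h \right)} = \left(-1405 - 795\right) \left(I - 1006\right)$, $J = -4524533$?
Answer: $\frac{9657265394700}{816733} \approx 1.1824 \cdot 10^{7}$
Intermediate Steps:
$C{\left(I,h \right)} = 2213200 - 2200 I$ ($C{\left(I,h \right)} = - 2200 \left(-1006 + I\right) = 2213200 - 2200 I$)
$\frac{C{\left(3085,2928 \right)}}{\left(4626158 - 2992692\right) \frac{1}{301670 + J}} = \frac{2213200 - 6787000}{\left(4626158 - 2992692\right) \frac{1}{301670 - 4524533}} = \frac{2213200 - 6787000}{1633466 \frac{1}{-4222863}} = - \frac{4573800}{1633466 \left(- \frac{1}{4222863}\right)} = - \frac{4573800}{- \frac{1633466}{4222863}} = \left(-4573800\right) \left(- \frac{4222863}{1633466}\right) = \frac{9657265394700}{816733}$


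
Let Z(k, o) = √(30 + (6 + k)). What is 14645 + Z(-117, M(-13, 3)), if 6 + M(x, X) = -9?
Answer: 14645 + 9*I ≈ 14645.0 + 9.0*I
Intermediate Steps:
M(x, X) = -15 (M(x, X) = -6 - 9 = -15)
Z(k, o) = √(36 + k)
14645 + Z(-117, M(-13, 3)) = 14645 + √(36 - 117) = 14645 + √(-81) = 14645 + 9*I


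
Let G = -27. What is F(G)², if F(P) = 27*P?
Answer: 531441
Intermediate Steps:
F(G)² = (27*(-27))² = (-729)² = 531441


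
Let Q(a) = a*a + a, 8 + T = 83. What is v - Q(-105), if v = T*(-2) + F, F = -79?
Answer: -11149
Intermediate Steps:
T = 75 (T = -8 + 83 = 75)
Q(a) = a + a² (Q(a) = a² + a = a + a²)
v = -229 (v = 75*(-2) - 79 = -150 - 79 = -229)
v - Q(-105) = -229 - (-105)*(1 - 105) = -229 - (-105)*(-104) = -229 - 1*10920 = -229 - 10920 = -11149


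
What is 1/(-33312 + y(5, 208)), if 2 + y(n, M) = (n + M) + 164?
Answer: -1/32937 ≈ -3.0361e-5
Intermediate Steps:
y(n, M) = 162 + M + n (y(n, M) = -2 + ((n + M) + 164) = -2 + ((M + n) + 164) = -2 + (164 + M + n) = 162 + M + n)
1/(-33312 + y(5, 208)) = 1/(-33312 + (162 + 208 + 5)) = 1/(-33312 + 375) = 1/(-32937) = -1/32937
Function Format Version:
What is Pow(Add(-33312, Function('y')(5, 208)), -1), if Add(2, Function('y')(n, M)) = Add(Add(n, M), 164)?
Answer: Rational(-1, 32937) ≈ -3.0361e-5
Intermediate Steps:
Function('y')(n, M) = Add(162, M, n) (Function('y')(n, M) = Add(-2, Add(Add(n, M), 164)) = Add(-2, Add(Add(M, n), 164)) = Add(-2, Add(164, M, n)) = Add(162, M, n))
Pow(Add(-33312, Function('y')(5, 208)), -1) = Pow(Add(-33312, Add(162, 208, 5)), -1) = Pow(Add(-33312, 375), -1) = Pow(-32937, -1) = Rational(-1, 32937)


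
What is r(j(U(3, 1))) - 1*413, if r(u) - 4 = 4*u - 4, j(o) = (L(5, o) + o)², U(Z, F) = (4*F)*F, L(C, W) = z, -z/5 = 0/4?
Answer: -349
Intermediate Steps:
z = 0 (z = -0/4 = -5*0 = 0)
L(C, W) = 0
U(Z, F) = 4*F²
j(o) = o² (j(o) = (0 + o)² = o²)
r(u) = 4*u (r(u) = 4 + (4*u - 4) = 4 + (-4 + 4*u) = 4*u)
r(j(U(3, 1))) - 1*413 = 4*(4*1²)² - 1*413 = 4*(4*1)² - 413 = 4*4² - 413 = 4*16 - 413 = 64 - 413 = -349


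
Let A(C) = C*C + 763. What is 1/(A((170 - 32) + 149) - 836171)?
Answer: -1/753039 ≈ -1.3280e-6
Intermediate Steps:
A(C) = 763 + C² (A(C) = C² + 763 = 763 + C²)
1/(A((170 - 32) + 149) - 836171) = 1/((763 + ((170 - 32) + 149)²) - 836171) = 1/((763 + (138 + 149)²) - 836171) = 1/((763 + 287²) - 836171) = 1/((763 + 82369) - 836171) = 1/(83132 - 836171) = 1/(-753039) = -1/753039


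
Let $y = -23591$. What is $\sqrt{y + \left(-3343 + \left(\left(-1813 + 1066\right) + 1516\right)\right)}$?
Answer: $i \sqrt{26165} \approx 161.76 i$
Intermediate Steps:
$\sqrt{y + \left(-3343 + \left(\left(-1813 + 1066\right) + 1516\right)\right)} = \sqrt{-23591 + \left(-3343 + \left(\left(-1813 + 1066\right) + 1516\right)\right)} = \sqrt{-23591 + \left(-3343 + \left(-747 + 1516\right)\right)} = \sqrt{-23591 + \left(-3343 + 769\right)} = \sqrt{-23591 - 2574} = \sqrt{-26165} = i \sqrt{26165}$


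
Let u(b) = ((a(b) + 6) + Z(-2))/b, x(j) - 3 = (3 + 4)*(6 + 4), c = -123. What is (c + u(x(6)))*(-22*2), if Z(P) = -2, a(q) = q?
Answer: 391688/73 ≈ 5365.6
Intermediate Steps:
x(j) = 73 (x(j) = 3 + (3 + 4)*(6 + 4) = 3 + 7*10 = 3 + 70 = 73)
u(b) = (4 + b)/b (u(b) = ((b + 6) - 2)/b = ((6 + b) - 2)/b = (4 + b)/b)
(c + u(x(6)))*(-22*2) = (-123 + (4 + 73)/73)*(-22*2) = (-123 + (1/73)*77)*(-44) = (-123 + 77/73)*(-44) = -8902/73*(-44) = 391688/73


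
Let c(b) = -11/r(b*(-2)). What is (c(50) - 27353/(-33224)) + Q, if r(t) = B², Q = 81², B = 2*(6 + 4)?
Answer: 10900455167/1661200 ≈ 6561.8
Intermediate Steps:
B = 20 (B = 2*10 = 20)
Q = 6561
r(t) = 400 (r(t) = 20² = 400)
c(b) = -11/400
(c(50) - 27353/(-33224)) + Q = (-11/400 - 27353/(-33224)) + 6561 = (-11/400 - 27353*(-1/33224)) + 6561 = (-11/400 + 27353/33224) + 6561 = 1321967/1661200 + 6561 = 10900455167/1661200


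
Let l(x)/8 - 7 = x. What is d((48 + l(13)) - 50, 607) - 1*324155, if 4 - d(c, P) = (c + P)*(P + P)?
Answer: -1252861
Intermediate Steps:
l(x) = 56 + 8*x
d(c, P) = 4 - 2*P*(P + c) (d(c, P) = 4 - (c + P)*(P + P) = 4 - (P + c)*2*P = 4 - 2*P*(P + c))
d((48 + l(13)) - 50, 607) - 1*324155 = (4 - 2*607² - 2*607*((48 + (56 + 8*13)) - 50)) - 1*324155 = (4 - 2*368449 - 2*607*((48 + (56 + 104)) - 50)) - 324155 = (4 - 736898 - 2*607*((48 + 160) - 50)) - 324155 = (4 - 736898 - 2*607*(208 - 50)) - 324155 = (4 - 736898 - 2*607*158) - 324155 = (4 - 736898 - 191812) - 324155 = -928706 - 324155 = -1252861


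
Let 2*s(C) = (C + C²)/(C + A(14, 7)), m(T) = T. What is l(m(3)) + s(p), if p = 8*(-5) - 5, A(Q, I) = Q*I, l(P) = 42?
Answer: 3216/53 ≈ 60.679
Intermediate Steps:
A(Q, I) = I*Q
p = -45 (p = -40 - 5 = -45)
s(C) = (C + C²)/(2*(98 + C)) (s(C) = ((C + C²)/(C + 7*14))/2 = ((C + C²)/(C + 98))/2 = ((C + C²)/(98 + C))/2 = (C + C²)/(2*(98 + C)))
l(m(3)) + s(p) = 42 + (½)*(-45)*(1 - 45)/(98 - 45) = 42 + (½)*(-45)*(-44)/53 = 42 + (½)*(-45)*(1/53)*(-44) = 42 + 990/53 = 3216/53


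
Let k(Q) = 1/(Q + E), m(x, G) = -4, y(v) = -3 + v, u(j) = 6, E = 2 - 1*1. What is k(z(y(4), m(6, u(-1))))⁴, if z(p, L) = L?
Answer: 1/81 ≈ 0.012346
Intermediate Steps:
E = 1 (E = 2 - 1 = 1)
k(Q) = 1/(1 + Q) (k(Q) = 1/(Q + 1) = 1/(1 + Q))
k(z(y(4), m(6, u(-1))))⁴ = (1/(1 - 4))⁴ = (1/(-3))⁴ = (-⅓)⁴ = 1/81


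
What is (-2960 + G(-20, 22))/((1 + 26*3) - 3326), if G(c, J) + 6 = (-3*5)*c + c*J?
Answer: 3106/3247 ≈ 0.95658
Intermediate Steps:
G(c, J) = -6 - 15*c + J*c (G(c, J) = -6 + ((-3*5)*c + c*J) = -6 + (-15*c + J*c) = -6 - 15*c + J*c)
(-2960 + G(-20, 22))/((1 + 26*3) - 3326) = (-2960 + (-6 - 15*(-20) + 22*(-20)))/((1 + 26*3) - 3326) = (-2960 + (-6 + 300 - 440))/((1 + 78) - 3326) = (-2960 - 146)/(79 - 3326) = -3106/(-3247) = -3106*(-1/3247) = 3106/3247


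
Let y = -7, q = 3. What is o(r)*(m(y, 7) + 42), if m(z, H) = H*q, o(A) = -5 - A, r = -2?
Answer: -189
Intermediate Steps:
m(z, H) = 3*H (m(z, H) = H*3 = 3*H)
o(r)*(m(y, 7) + 42) = (-5 - 1*(-2))*(3*7 + 42) = (-5 + 2)*(21 + 42) = -3*63 = -189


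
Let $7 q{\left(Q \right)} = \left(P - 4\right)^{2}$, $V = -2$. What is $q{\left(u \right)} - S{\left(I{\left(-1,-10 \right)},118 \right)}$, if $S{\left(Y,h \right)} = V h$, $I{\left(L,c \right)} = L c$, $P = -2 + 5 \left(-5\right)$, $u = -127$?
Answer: $\frac{2613}{7} \approx 373.29$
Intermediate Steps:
$P = -27$ ($P = -2 - 25 = -27$)
$q{\left(Q \right)} = \frac{961}{7}$ ($q{\left(Q \right)} = \frac{\left(-27 - 4\right)^{2}}{7} = \frac{\left(-31\right)^{2}}{7} = \frac{1}{7} \cdot 961 = \frac{961}{7}$)
$S{\left(Y,h \right)} = - 2 h$
$q{\left(u \right)} - S{\left(I{\left(-1,-10 \right)},118 \right)} = \frac{961}{7} - \left(-2\right) 118 = \frac{961}{7} - -236 = \frac{961}{7} + 236 = \frac{2613}{7}$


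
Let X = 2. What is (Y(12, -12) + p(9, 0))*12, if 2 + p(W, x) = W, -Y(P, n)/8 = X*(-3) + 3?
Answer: 372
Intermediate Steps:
Y(P, n) = 24 (Y(P, n) = -8*(2*(-3) + 3) = -8*(-6 + 3) = -8*(-3) = 24)
p(W, x) = -2 + W
(Y(12, -12) + p(9, 0))*12 = (24 + (-2 + 9))*12 = (24 + 7)*12 = 31*12 = 372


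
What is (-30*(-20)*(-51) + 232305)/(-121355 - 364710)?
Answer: -40341/97213 ≈ -0.41498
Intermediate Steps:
(-30*(-20)*(-51) + 232305)/(-121355 - 364710) = (600*(-51) + 232305)/(-486065) = (-30600 + 232305)*(-1/486065) = 201705*(-1/486065) = -40341/97213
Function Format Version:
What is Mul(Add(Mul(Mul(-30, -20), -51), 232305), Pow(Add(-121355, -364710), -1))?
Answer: Rational(-40341, 97213) ≈ -0.41498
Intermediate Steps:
Mul(Add(Mul(Mul(-30, -20), -51), 232305), Pow(Add(-121355, -364710), -1)) = Mul(Add(Mul(600, -51), 232305), Pow(-486065, -1)) = Mul(Add(-30600, 232305), Rational(-1, 486065)) = Mul(201705, Rational(-1, 486065)) = Rational(-40341, 97213)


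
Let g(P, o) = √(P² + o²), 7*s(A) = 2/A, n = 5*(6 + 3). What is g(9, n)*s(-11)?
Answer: -18*√26/77 ≈ -1.1920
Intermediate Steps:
n = 45 (n = 5*9 = 45)
s(A) = 2/(7*A) (s(A) = (2/A)/7 = 2/(7*A))
g(9, n)*s(-11) = √(9² + 45²)*((2/7)/(-11)) = √(81 + 2025)*((2/7)*(-1/11)) = √2106*(-2/77) = (9*√26)*(-2/77) = -18*√26/77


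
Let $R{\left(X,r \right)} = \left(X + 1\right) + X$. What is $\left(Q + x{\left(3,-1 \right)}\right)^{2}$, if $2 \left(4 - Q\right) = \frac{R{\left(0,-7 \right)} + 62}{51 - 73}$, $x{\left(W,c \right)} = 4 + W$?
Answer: $\frac{299209}{1936} \approx 154.55$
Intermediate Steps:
$R{\left(X,r \right)} = 1 + 2 X$ ($R{\left(X,r \right)} = \left(1 + X\right) + X = 1 + 2 X$)
$Q = \frac{239}{44}$ ($Q = 4 - \frac{\left(\left(1 + 2 \cdot 0\right) + 62\right) \frac{1}{51 - 73}}{2} = 4 - \frac{\left(\left(1 + 0\right) + 62\right) \frac{1}{-22}}{2} = 4 - \frac{\left(1 + 62\right) \left(- \frac{1}{22}\right)}{2} = 4 - \frac{63 \left(- \frac{1}{22}\right)}{2} = 4 - - \frac{63}{44} = 4 + \frac{63}{44} = \frac{239}{44} \approx 5.4318$)
$\left(Q + x{\left(3,-1 \right)}\right)^{2} = \left(\frac{239}{44} + \left(4 + 3\right)\right)^{2} = \left(\frac{239}{44} + 7\right)^{2} = \left(\frac{547}{44}\right)^{2} = \frac{299209}{1936}$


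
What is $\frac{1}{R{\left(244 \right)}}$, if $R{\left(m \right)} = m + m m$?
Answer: $\frac{1}{59780} \approx 1.6728 \cdot 10^{-5}$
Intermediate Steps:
$R{\left(m \right)} = m + m^{2}$
$\frac{1}{R{\left(244 \right)}} = \frac{1}{244 \left(1 + 244\right)} = \frac{1}{244 \cdot 245} = \frac{1}{59780}$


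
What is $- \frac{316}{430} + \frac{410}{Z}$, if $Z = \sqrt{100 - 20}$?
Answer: $- \frac{158}{215} + \frac{41 \sqrt{5}}{2} \approx 45.104$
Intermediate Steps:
$Z = 4 \sqrt{5}$ ($Z = \sqrt{80} = 4 \sqrt{5} \approx 8.9443$)
$- \frac{316}{430} + \frac{410}{Z} = - \frac{316}{430} + \frac{410}{4 \sqrt{5}} = \left(-316\right) \frac{1}{430} + 410 \frac{\sqrt{5}}{20} = - \frac{158}{215} + \frac{41 \sqrt{5}}{2}$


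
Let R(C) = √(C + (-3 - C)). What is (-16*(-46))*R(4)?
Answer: 736*I*√3 ≈ 1274.8*I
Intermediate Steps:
R(C) = I*√3 (R(C) = √(-3) = I*√3)
(-16*(-46))*R(4) = (-16*(-46))*(I*√3) = 736*(I*√3) = 736*I*√3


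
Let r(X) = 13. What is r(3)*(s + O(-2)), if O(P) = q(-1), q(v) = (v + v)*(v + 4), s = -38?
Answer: -572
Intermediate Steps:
q(v) = 2*v*(4 + v) (q(v) = (2*v)*(4 + v) = 2*v*(4 + v))
O(P) = -6 (O(P) = 2*(-1)*(4 - 1) = 2*(-1)*3 = -6)
r(3)*(s + O(-2)) = 13*(-38 - 6) = 13*(-44) = -572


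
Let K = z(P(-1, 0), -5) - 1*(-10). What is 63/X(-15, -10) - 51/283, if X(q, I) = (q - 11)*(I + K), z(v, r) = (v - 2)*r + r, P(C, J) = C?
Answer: -31089/73580 ≈ -0.42252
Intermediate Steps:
z(v, r) = r + r*(-2 + v) (z(v, r) = (-2 + v)*r + r = r*(-2 + v) + r = r + r*(-2 + v))
K = 20 (K = -5*(-1 - 1) - 1*(-10) = -5*(-2) + 10 = 10 + 10 = 20)
X(q, I) = (-11 + q)*(20 + I) (X(q, I) = (q - 11)*(I + 20) = (-11 + q)*(20 + I))
63/X(-15, -10) - 51/283 = 63/(-220 - 11*(-10) + 20*(-15) - 10*(-15)) - 51/283 = 63/(-220 + 110 - 300 + 150) - 51*1/283 = 63/(-260) - 51/283 = 63*(-1/260) - 51/283 = -63/260 - 51/283 = -31089/73580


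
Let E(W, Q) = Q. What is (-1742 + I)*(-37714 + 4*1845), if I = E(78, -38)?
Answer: 53994520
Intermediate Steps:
I = -38
(-1742 + I)*(-37714 + 4*1845) = (-1742 - 38)*(-37714 + 4*1845) = -1780*(-37714 + 7380) = -1780*(-30334) = 53994520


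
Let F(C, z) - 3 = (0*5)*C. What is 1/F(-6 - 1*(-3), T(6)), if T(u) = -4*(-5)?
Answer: ⅓ ≈ 0.33333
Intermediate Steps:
T(u) = 20
F(C, z) = 3 (F(C, z) = 3 + (0*5)*C = 3 + 0*C = 3 + 0 = 3)
1/F(-6 - 1*(-3), T(6)) = 1/3 = ⅓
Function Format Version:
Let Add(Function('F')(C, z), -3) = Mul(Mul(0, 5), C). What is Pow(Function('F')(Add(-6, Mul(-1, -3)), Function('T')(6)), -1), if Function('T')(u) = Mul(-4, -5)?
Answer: Rational(1, 3) ≈ 0.33333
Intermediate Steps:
Function('T')(u) = 20
Function('F')(C, z) = 3 (Function('F')(C, z) = Add(3, Mul(Mul(0, 5), C)) = Add(3, Mul(0, C)) = Add(3, 0) = 3)
Pow(Function('F')(Add(-6, Mul(-1, -3)), Function('T')(6)), -1) = Pow(3, -1) = Rational(1, 3)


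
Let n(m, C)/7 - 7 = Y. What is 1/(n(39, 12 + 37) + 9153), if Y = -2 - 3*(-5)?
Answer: 1/9293 ≈ 0.00010761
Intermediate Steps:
Y = 13 (Y = -2 + 15 = 13)
n(m, C) = 140 (n(m, C) = 49 + 7*13 = 49 + 91 = 140)
1/(n(39, 12 + 37) + 9153) = 1/(140 + 9153) = 1/9293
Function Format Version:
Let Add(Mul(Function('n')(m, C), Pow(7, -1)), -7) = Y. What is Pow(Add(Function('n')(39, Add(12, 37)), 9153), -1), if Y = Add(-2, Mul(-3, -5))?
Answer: Rational(1, 9293) ≈ 0.00010761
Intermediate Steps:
Y = 13 (Y = Add(-2, 15) = 13)
Function('n')(m, C) = 140 (Function('n')(m, C) = Add(49, Mul(7, 13)) = Add(49, 91) = 140)
Pow(Add(Function('n')(39, Add(12, 37)), 9153), -1) = Pow(Add(140, 9153), -1) = Pow(9293, -1) = Rational(1, 9293)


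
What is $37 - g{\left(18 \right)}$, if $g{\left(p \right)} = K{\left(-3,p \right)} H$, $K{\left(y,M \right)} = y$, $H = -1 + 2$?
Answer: $40$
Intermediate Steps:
$H = 1$
$g{\left(p \right)} = -3$ ($g{\left(p \right)} = \left(-3\right) 1 = -3$)
$37 - g{\left(18 \right)} = 37 - -3 = 37 + 3 = 40$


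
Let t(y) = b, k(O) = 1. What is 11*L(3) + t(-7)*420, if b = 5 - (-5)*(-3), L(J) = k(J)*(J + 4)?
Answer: -4123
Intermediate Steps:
L(J) = 4 + J (L(J) = 1*(J + 4) = 1*(4 + J) = 4 + J)
b = -10 (b = 5 - 1*15 = 5 - 15 = -10)
t(y) = -10
11*L(3) + t(-7)*420 = 11*(4 + 3) - 10*420 = 11*7 - 4200 = 77 - 4200 = -4123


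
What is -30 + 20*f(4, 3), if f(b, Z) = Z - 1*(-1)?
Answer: 50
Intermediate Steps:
f(b, Z) = 1 + Z (f(b, Z) = Z + 1 = 1 + Z)
-30 + 20*f(4, 3) = -30 + 20*(1 + 3) = -30 + 20*4 = -30 + 80 = 50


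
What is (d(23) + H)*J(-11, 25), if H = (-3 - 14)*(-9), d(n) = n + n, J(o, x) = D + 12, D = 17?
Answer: 5771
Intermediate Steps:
J(o, x) = 29 (J(o, x) = 17 + 12 = 29)
d(n) = 2*n
H = 153 (H = -17*(-9) = 153)
(d(23) + H)*J(-11, 25) = (2*23 + 153)*29 = (46 + 153)*29 = 199*29 = 5771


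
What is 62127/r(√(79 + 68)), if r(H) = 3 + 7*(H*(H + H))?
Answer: 6903/229 ≈ 30.144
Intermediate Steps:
r(H) = 3 + 14*H² (r(H) = 3 + 7*(H*(2*H)) = 3 + 7*(2*H²) = 3 + 14*H²)
62127/r(√(79 + 68)) = 62127/(3 + 14*(√(79 + 68))²) = 62127/(3 + 14*(√147)²) = 62127/(3 + 14*(7*√3)²) = 62127/(3 + 14*147) = 62127/(3 + 2058) = 62127/2061 = 62127*(1/2061) = 6903/229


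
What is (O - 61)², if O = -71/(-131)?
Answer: 62726400/17161 ≈ 3655.2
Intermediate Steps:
O = 71/131 (O = -71*(-1/131) = 71/131 ≈ 0.54198)
(O - 61)² = (71/131 - 61)² = (-7920/131)² = 62726400/17161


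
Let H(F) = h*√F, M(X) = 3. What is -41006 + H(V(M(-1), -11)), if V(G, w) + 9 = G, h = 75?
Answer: -41006 + 75*I*√6 ≈ -41006.0 + 183.71*I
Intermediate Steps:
V(G, w) = -9 + G
H(F) = 75*√F
-41006 + H(V(M(-1), -11)) = -41006 + 75*√(-9 + 3) = -41006 + 75*√(-6) = -41006 + 75*(I*√6) = -41006 + 75*I*√6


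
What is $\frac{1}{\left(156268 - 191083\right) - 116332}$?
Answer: $- \frac{1}{151147} \approx -6.6161 \cdot 10^{-6}$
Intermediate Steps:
$\frac{1}{\left(156268 - 191083\right) - 116332} = \frac{1}{-34815 - 116332} = \frac{1}{-151147} = - \frac{1}{151147}$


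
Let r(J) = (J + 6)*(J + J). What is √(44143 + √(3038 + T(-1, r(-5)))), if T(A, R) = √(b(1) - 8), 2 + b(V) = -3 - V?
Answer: √(44143 + √(3038 + I*√14)) ≈ 210.23 + 0.e-4*I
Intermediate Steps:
b(V) = -5 - V (b(V) = -2 + (-3 - V) = -5 - V)
r(J) = 2*J*(6 + J) (r(J) = (6 + J)*(2*J) = 2*J*(6 + J))
T(A, R) = I*√14 (T(A, R) = √((-5 - 1*1) - 8) = √((-5 - 1) - 8) = √(-6 - 8) = √(-14) = I*√14)
√(44143 + √(3038 + T(-1, r(-5)))) = √(44143 + √(3038 + I*√14))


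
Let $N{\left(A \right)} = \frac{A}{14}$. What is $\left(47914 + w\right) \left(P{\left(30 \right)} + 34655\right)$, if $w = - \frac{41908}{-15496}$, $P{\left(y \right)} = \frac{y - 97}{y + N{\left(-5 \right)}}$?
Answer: $\frac{2669514174140631}{1607710} \approx 1.6604 \cdot 10^{9}$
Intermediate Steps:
$N{\left(A \right)} = \frac{A}{14}$ ($N{\left(A \right)} = A \frac{1}{14} = \frac{A}{14}$)
$P{\left(y \right)} = \frac{-97 + y}{- \frac{5}{14} + y}$ ($P{\left(y \right)} = \frac{y - 97}{y + \frac{1}{14} \left(-5\right)} = \frac{-97 + y}{y - \frac{5}{14}} = \frac{-97 + y}{- \frac{5}{14} + y}$)
$w = \frac{10477}{3874}$ ($w = \left(-41908\right) \left(- \frac{1}{15496}\right) = \frac{10477}{3874} \approx 2.7044$)
$\left(47914 + w\right) \left(P{\left(30 \right)} + 34655\right) = \left(47914 + \frac{10477}{3874}\right) \left(\frac{14 \left(-97 + 30\right)}{-5 + 14 \cdot 30} + 34655\right) = \frac{185629313 \left(14 \frac{1}{-5 + 420} \left(-67\right) + 34655\right)}{3874} = \frac{185629313 \left(14 \cdot \frac{1}{415} \left(-67\right) + 34655\right)}{3874} = \frac{185629313 \left(- \frac{938}{415} + 34655\right)}{3874} = \frac{185629313}{3874} \cdot \frac{14380887}{415} = \frac{2669514174140631}{1607710}$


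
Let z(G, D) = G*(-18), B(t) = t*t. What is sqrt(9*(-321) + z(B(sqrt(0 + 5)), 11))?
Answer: 3*I*sqrt(331) ≈ 54.58*I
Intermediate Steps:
B(t) = t**2
z(G, D) = -18*G
sqrt(9*(-321) + z(B(sqrt(0 + 5)), 11)) = sqrt(9*(-321) - 18*(sqrt(0 + 5))**2) = sqrt(-2889 - 18*(sqrt(5))**2) = sqrt(-2889 - 18*5) = sqrt(-2889 - 90) = sqrt(-2979) = 3*I*sqrt(331)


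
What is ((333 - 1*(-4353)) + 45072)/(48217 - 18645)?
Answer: 24879/14786 ≈ 1.6826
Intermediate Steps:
((333 - 1*(-4353)) + 45072)/(48217 - 18645) = ((333 + 4353) + 45072)/29572 = (4686 + 45072)*(1/29572) = 49758*(1/29572) = 24879/14786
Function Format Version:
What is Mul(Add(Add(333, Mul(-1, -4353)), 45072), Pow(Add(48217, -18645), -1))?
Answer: Rational(24879, 14786) ≈ 1.6826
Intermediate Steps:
Mul(Add(Add(333, Mul(-1, -4353)), 45072), Pow(Add(48217, -18645), -1)) = Mul(Add(Add(333, 4353), 45072), Pow(29572, -1)) = Mul(Add(4686, 45072), Rational(1, 29572)) = Mul(49758, Rational(1, 29572)) = Rational(24879, 14786)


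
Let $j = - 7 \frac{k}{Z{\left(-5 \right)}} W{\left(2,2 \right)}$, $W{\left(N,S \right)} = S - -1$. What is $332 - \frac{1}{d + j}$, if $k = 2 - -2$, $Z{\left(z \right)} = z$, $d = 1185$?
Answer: $\frac{1994983}{6009} \approx 332.0$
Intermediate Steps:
$k = 4$ ($k = 2 + 2 = 4$)
$W{\left(N,S \right)} = 1 + S$ ($W{\left(N,S \right)} = S + 1 = 1 + S$)
$j = \frac{84}{5}$ ($j = - 7 \frac{4}{-5} \left(1 + 2\right) = - 7 \cdot 4 \left(- \frac{1}{5}\right) 3 = \left(-7\right) \left(- \frac{4}{5}\right) 3 = \frac{28}{5} \cdot 3 = \frac{84}{5} \approx 16.8$)
$332 - \frac{1}{d + j} = 332 - \frac{1}{1185 + \frac{84}{5}} = 332 - \frac{1}{\frac{6009}{5}} = 332 - \frac{5}{6009} = \frac{1994983}{6009}$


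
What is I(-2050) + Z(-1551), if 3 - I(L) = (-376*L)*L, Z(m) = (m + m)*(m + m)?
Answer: 1589762407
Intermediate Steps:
Z(m) = 4*m**2 (Z(m) = (2*m)*(2*m) = 4*m**2)
I(L) = 3 + 376*L**2 (I(L) = 3 - (-376*L)*L = 3 - (-376)*L**2 = 3 + 376*L**2)
I(-2050) + Z(-1551) = (3 + 376*(-2050)**2) + 4*(-1551)**2 = (3 + 376*4202500) + 4*2405601 = (3 + 1580140000) + 9622404 = 1580140003 + 9622404 = 1589762407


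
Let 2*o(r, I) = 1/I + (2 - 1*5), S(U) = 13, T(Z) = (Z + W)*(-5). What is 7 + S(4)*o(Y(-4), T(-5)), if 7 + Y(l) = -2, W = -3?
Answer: -987/80 ≈ -12.337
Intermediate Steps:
Y(l) = -9 (Y(l) = -7 - 2 = -9)
T(Z) = 15 - 5*Z (T(Z) = (Z - 3)*(-5) = (-3 + Z)*(-5) = 15 - 5*Z)
o(r, I) = -3/2 + 1/(2*I) (o(r, I) = (1/I + (2 - 1*5))/2 = (1/I + (2 - 5))/2 = (1/I - 3)/2 = (-3 + 1/I)/2 = -3/2 + 1/(2*I))
7 + S(4)*o(Y(-4), T(-5)) = 7 + 13*((1 - 3*(15 - 5*(-5)))/(2*(15 - 5*(-5)))) = 7 + 13*((1 - 3*(15 + 25))/(2*(15 + 25))) = 7 + 13*((½)*(1 - 3*40)/40) = 7 + 13*((½)*(1/40)*(1 - 120)) = 7 + 13*((½)*(1/40)*(-119)) = 7 + 13*(-119/80) = 7 - 1547/80 = -987/80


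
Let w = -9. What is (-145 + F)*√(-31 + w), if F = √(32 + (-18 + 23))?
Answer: 2*I*√10*(-145 + √37) ≈ -878.59*I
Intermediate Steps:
F = √37 (F = √(32 + 5) = √37 ≈ 6.0828)
(-145 + F)*√(-31 + w) = (-145 + √37)*√(-31 - 9) = (-145 + √37)*√(-40) = (-145 + √37)*(2*I*√10) = 2*I*√10*(-145 + √37)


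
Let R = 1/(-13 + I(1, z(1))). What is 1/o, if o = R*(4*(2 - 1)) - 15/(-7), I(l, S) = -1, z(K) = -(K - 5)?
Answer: 7/13 ≈ 0.53846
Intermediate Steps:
z(K) = 5 - K (z(K) = -(-5 + K) = 5 - K)
R = -1/14 (R = 1/(-13 - 1) = 1/(-14) = -1/14 ≈ -0.071429)
o = 13/7 (o = -2*(2 - 1)/7 - 15/(-7) = -2/7 - 15*(-1/7) = -1/14*4 + 15/7 = -2/7 + 15/7 = 13/7 ≈ 1.8571)
1/o = 1/(13/7) = 7/13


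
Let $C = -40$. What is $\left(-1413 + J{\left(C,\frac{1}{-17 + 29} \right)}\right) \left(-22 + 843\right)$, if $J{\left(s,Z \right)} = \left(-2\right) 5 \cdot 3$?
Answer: $-1184703$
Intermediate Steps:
$J{\left(s,Z \right)} = -30$ ($J{\left(s,Z \right)} = \left(-10\right) 3 = -30$)
$\left(-1413 + J{\left(C,\frac{1}{-17 + 29} \right)}\right) \left(-22 + 843\right) = \left(-1413 - 30\right) \left(-22 + 843\right) = \left(-1443\right) 821 = -1184703$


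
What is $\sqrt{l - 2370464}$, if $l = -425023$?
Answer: $i \sqrt{2795487} \approx 1672.0 i$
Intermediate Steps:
$\sqrt{l - 2370464} = \sqrt{-425023 - 2370464} = \sqrt{-2795487} = i \sqrt{2795487}$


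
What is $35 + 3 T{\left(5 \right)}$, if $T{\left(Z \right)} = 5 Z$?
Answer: $110$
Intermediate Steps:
$35 + 3 T{\left(5 \right)} = 35 + 3 \cdot 5 \cdot 5 = 35 + 3 \cdot 25 = 35 + 75 = 110$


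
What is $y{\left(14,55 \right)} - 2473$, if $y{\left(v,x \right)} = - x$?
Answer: $-2528$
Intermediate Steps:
$y{\left(14,55 \right)} - 2473 = \left(-1\right) 55 - 2473 = -55 - 2473 = -2528$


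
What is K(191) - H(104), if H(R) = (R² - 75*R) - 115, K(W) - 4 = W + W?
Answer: -2515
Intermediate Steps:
K(W) = 4 + 2*W (K(W) = 4 + (W + W) = 4 + 2*W)
H(R) = -115 + R² - 75*R
K(191) - H(104) = (4 + 2*191) - (-115 + 104² - 75*104) = (4 + 382) - (-115 + 10816 - 7800) = 386 - 1*2901 = 386 - 2901 = -2515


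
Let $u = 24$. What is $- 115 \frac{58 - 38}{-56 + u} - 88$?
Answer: $- \frac{129}{8} \approx -16.125$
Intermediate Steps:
$- 115 \frac{58 - 38}{-56 + u} - 88 = - 115 \frac{58 - 38}{-56 + 24} - 88 = - 115 \frac{20}{-32} - 88 = - 115 \cdot 20 \left(- \frac{1}{32}\right) - 88 = \left(-115\right) \left(- \frac{5}{8}\right) - 88 = \frac{575}{8} - 88 = - \frac{129}{8}$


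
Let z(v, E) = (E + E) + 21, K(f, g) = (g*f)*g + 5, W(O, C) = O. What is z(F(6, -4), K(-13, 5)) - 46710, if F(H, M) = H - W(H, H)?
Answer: -47329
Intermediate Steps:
F(H, M) = 0 (F(H, M) = H - H = 0)
K(f, g) = 5 + f*g**2 (K(f, g) = (f*g)*g + 5 = f*g**2 + 5 = 5 + f*g**2)
z(v, E) = 21 + 2*E (z(v, E) = 2*E + 21 = 21 + 2*E)
z(F(6, -4), K(-13, 5)) - 46710 = (21 + 2*(5 - 13*5**2)) - 46710 = (21 + 2*(5 - 13*25)) - 46710 = (21 + 2*(5 - 325)) - 46710 = (21 + 2*(-320)) - 46710 = (21 - 640) - 46710 = -619 - 46710 = -47329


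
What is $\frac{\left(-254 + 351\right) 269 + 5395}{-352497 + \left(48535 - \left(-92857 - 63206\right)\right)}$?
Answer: $- \frac{31488}{147899} \approx -0.2129$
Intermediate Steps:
$\frac{\left(-254 + 351\right) 269 + 5395}{-352497 + \left(48535 - \left(-92857 - 63206\right)\right)} = \frac{97 \cdot 269 + 5395}{-352497 + \left(48535 - -156063\right)} = \frac{26093 + 5395}{-352497 + \left(48535 + 156063\right)} = \frac{31488}{-352497 + 204598} = \frac{31488}{-147899} = 31488 \left(- \frac{1}{147899}\right) = - \frac{31488}{147899}$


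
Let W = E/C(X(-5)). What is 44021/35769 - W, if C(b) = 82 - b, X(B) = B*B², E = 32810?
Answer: -388156181/2468061 ≈ -157.27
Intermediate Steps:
X(B) = B³
W = 32810/207 (W = 32810/(82 - 1*(-5)³) = 32810/(82 - 1*(-125)) = 32810/(82 + 125) = 32810/207 ≈ 158.50)
44021/35769 - W = 44021/35769 - 1*32810/207 = 44021*(1/35769) - 32810/207 = 44021/35769 - 32810/207 = -388156181/2468061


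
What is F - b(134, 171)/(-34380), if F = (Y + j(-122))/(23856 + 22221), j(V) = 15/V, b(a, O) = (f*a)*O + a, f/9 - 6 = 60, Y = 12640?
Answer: 638050758320/1610529381 ≈ 396.17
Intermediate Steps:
f = 594 (f = 54 + 9*60 = 54 + 540 = 594)
b(a, O) = a + 594*O*a (b(a, O) = (594*a)*O + a = 594*O*a + a = a + 594*O*a)
F = 1542065/5621394 (F = (12640 + 15/(-122))/(23856 + 22221) = (12640 + 15*(-1/122))/46077 = (12640 - 15/122)*(1/46077) = (1542065/122)*(1/46077) = 1542065/5621394 ≈ 0.27432)
F - b(134, 171)/(-34380) = 1542065/5621394 - 134*(1 + 594*171)/(-34380) = 1542065/5621394 - 134*(1 + 101574)*(-1)/34380 = 1542065/5621394 - 134*101575*(-1)/34380 = 1542065/5621394 - 13611050*(-1)/34380 = 1542065/5621394 - 1*(-1361105/3438) = 1542065/5621394 + 1361105/3438 = 638050758320/1610529381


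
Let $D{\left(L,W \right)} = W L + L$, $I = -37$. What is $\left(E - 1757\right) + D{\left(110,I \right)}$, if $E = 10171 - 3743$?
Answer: $711$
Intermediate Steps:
$D{\left(L,W \right)} = L + L W$ ($D{\left(L,W \right)} = L W + L = L + L W$)
$E = 6428$ ($E = 10171 - 3743 = 6428$)
$\left(E - 1757\right) + D{\left(110,I \right)} = \left(6428 - 1757\right) + 110 \left(1 - 37\right) = 4671 + 110 \left(-36\right) = 4671 - 3960 = 711$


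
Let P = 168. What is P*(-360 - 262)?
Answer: -104496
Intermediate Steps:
P*(-360 - 262) = 168*(-360 - 262) = 168*(-622) = -104496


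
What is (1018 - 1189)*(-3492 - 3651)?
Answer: 1221453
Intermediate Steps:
(1018 - 1189)*(-3492 - 3651) = -171*(-7143) = 1221453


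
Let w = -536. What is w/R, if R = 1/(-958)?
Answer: 513488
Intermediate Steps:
R = -1/958 ≈ -0.0010438
w/R = -536/(-1/958) = -536*(-958) = 513488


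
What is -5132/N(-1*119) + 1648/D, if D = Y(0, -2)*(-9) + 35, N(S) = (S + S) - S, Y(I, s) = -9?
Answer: 197856/3451 ≈ 57.333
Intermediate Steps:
N(S) = S (N(S) = 2*S - S = S)
D = 116 (D = -9*(-9) + 35 = 81 + 35 = 116)
-5132/N(-1*119) + 1648/D = -5132/((-1*119)) + 1648/116 = -5132/(-119) + 1648*(1/116) = -5132*(-1/119) + 412/29 = 5132/119 + 412/29 = 197856/3451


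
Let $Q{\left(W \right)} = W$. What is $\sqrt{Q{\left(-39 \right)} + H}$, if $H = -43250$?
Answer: $i \sqrt{43289} \approx 208.06 i$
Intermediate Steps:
$\sqrt{Q{\left(-39 \right)} + H} = \sqrt{-39 - 43250} = \sqrt{-43289} = i \sqrt{43289}$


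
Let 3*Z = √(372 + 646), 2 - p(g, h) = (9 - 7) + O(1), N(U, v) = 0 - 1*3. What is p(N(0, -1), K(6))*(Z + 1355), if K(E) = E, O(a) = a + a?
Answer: -2710 - 2*√1018/3 ≈ -2731.3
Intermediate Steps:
O(a) = 2*a
N(U, v) = -3 (N(U, v) = 0 - 3 = -3)
p(g, h) = -2 (p(g, h) = 2 - ((9 - 7) + 2*1) = 2 - (2 + 2) = 2 - 1*4 = 2 - 4 = -2)
Z = √1018/3 (Z = √(372 + 646)/3 = √1018/3 ≈ 10.635)
p(N(0, -1), K(6))*(Z + 1355) = -2*(√1018/3 + 1355) = -2*(1355 + √1018/3) = -2710 - 2*√1018/3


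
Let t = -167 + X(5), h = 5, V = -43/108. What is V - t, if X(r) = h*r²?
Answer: 4493/108 ≈ 41.602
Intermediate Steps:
V = -43/108 (V = -43*1/108 = -43/108 ≈ -0.39815)
X(r) = 5*r²
t = -42 (t = -167 + 5*5² = -167 + 5*25 = -167 + 125 = -42)
V - t = -43/108 - 1*(-42) = -43/108 + 42 = 4493/108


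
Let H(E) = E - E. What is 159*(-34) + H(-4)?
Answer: -5406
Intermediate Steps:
H(E) = 0
159*(-34) + H(-4) = 159*(-34) + 0 = -5406 + 0 = -5406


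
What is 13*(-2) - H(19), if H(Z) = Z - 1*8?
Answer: -37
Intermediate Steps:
H(Z) = -8 + Z (H(Z) = Z - 8 = -8 + Z)
13*(-2) - H(19) = 13*(-2) - (-8 + 19) = -26 - 1*11 = -26 - 11 = -37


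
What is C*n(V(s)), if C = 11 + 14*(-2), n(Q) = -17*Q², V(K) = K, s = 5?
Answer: 7225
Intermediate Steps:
C = -17 (C = 11 - 28 = -17)
C*n(V(s)) = -(-289)*5² = -(-289)*25 = -17*(-425) = 7225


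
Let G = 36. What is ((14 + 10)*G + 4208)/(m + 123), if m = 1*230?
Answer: 5072/353 ≈ 14.368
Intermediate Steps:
m = 230
((14 + 10)*G + 4208)/(m + 123) = ((14 + 10)*36 + 4208)/(230 + 123) = (24*36 + 4208)/353 = (864 + 4208)*(1/353) = 5072*(1/353) = 5072/353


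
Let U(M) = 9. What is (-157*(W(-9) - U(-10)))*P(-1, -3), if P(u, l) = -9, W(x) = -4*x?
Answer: 38151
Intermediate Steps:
(-157*(W(-9) - U(-10)))*P(-1, -3) = -157*(-4*(-9) - 1*9)*(-9) = -157*(36 - 9)*(-9) = -157*27*(-9) = -4239*(-9) = 38151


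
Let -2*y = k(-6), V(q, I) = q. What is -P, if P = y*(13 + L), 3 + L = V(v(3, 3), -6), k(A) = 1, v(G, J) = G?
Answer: 13/2 ≈ 6.5000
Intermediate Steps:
y = -½ (y = -½*1 = -½ ≈ -0.50000)
L = 0 (L = -3 + 3 = 0)
P = -13/2 (P = -(13 + 0)/2 = -½*13 = -13/2 ≈ -6.5000)
-P = -1*(-13/2) = 13/2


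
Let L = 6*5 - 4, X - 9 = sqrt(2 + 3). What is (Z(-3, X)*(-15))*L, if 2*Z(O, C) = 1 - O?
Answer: -780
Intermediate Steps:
X = 9 + sqrt(5) (X = 9 + sqrt(2 + 3) = 9 + sqrt(5) ≈ 11.236)
L = 26 (L = 30 - 4 = 26)
Z(O, C) = 1/2 - O/2 (Z(O, C) = (1 - O)/2 = 1/2 - O/2)
(Z(-3, X)*(-15))*L = ((1/2 - 1/2*(-3))*(-15))*26 = ((1/2 + 3/2)*(-15))*26 = (2*(-15))*26 = -30*26 = -780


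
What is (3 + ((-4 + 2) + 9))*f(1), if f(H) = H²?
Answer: 10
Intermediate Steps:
(3 + ((-4 + 2) + 9))*f(1) = (3 + ((-4 + 2) + 9))*1² = (3 + (-2 + 9))*1 = (3 + 7)*1 = 10*1 = 10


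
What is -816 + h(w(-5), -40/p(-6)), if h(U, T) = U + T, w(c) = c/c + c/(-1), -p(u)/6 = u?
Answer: -7300/9 ≈ -811.11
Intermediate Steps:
p(u) = -6*u
w(c) = 1 - c (w(c) = 1 + c*(-1) = 1 - c)
h(U, T) = T + U
-816 + h(w(-5), -40/p(-6)) = -816 + (-40/((-6*(-6))) + (1 - 1*(-5))) = -816 + (-40/36 + (1 + 5)) = -816 + (-40*1/36 + 6) = -816 + (-10/9 + 6) = -816 + 44/9 = -7300/9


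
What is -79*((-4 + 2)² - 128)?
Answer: 9796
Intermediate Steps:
-79*((-4 + 2)² - 128) = -79*((-2)² - 128) = -79*(4 - 128) = -79*(-124) = 9796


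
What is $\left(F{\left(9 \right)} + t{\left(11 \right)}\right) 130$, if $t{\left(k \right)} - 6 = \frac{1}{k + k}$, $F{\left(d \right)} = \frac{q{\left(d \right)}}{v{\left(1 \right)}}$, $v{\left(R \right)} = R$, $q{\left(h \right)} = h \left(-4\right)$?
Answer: $- \frac{42835}{11} \approx -3894.1$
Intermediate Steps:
$q{\left(h \right)} = - 4 h$
$F{\left(d \right)} = - 4 d$ ($F{\left(d \right)} = \frac{\left(-4\right) d}{1} = - 4 d 1 = - 4 d$)
$t{\left(k \right)} = 6 + \frac{1}{2 k}$ ($t{\left(k \right)} = 6 + \frac{1}{k + k} = 6 + \frac{1}{2 k}$)
$\left(F{\left(9 \right)} + t{\left(11 \right)}\right) 130 = \left(\left(-4\right) 9 + \left(6 + \frac{1}{2 \cdot 11}\right)\right) 130 = \left(-36 + \left(6 + \frac{1}{2} \cdot \frac{1}{11}\right)\right) 130 = \left(-36 + \left(6 + \frac{1}{22}\right)\right) 130 = \left(-36 + \frac{133}{22}\right) 130 = \left(- \frac{659}{22}\right) 130 = - \frac{42835}{11}$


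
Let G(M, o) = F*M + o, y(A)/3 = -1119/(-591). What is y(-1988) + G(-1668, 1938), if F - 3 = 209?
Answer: -69279447/197 ≈ -3.5167e+5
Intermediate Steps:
F = 212 (F = 3 + 209 = 212)
y(A) = 1119/197 (y(A) = 3*(-1119/(-591)) = 3*(-1119*(-1/591)) = 3*(373/197) = 1119/197)
G(M, o) = o + 212*M (G(M, o) = 212*M + o = o + 212*M)
y(-1988) + G(-1668, 1938) = 1119/197 + (1938 + 212*(-1668)) = 1119/197 + (1938 - 353616) = 1119/197 - 351678 = -69279447/197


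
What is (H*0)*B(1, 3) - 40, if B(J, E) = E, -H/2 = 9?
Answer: -40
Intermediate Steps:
H = -18 (H = -2*9 = -18)
(H*0)*B(1, 3) - 40 = -18*0*3 - 40 = 0*3 - 40 = 0 - 40 = -40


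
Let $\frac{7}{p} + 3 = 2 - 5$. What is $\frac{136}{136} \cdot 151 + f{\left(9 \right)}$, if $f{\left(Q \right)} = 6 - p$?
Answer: $\frac{949}{6} \approx 158.17$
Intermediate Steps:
$p = - \frac{7}{6}$ ($p = \frac{7}{-3 + \left(2 - 5\right)} = \frac{7}{-3 - 3} = \frac{7}{-6} = 7 \left(- \frac{1}{6}\right) = - \frac{7}{6} \approx -1.1667$)
$f{\left(Q \right)} = \frac{43}{6}$ ($f{\left(Q \right)} = 6 - - \frac{7}{6} = 6 + \frac{7}{6} = \frac{43}{6}$)
$\frac{136}{136} \cdot 151 + f{\left(9 \right)} = \frac{136}{136} \cdot 151 + \frac{43}{6} = 136 \cdot \frac{1}{136} \cdot 151 + \frac{43}{6} = 1 \cdot 151 + \frac{43}{6} = 151 + \frac{43}{6} = \frac{949}{6}$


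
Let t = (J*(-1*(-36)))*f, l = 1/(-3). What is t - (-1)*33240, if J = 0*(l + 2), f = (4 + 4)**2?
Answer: 33240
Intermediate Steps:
l = -1/3 ≈ -0.33333
f = 64 (f = 8**2 = 64)
J = 0 (J = 0*(-1/3 + 2) = 0*(5/3) = 0)
t = 0 (t = (0*(-1*(-36)))*64 = (0*36)*64 = 0*64 = 0)
t - (-1)*33240 = 0 - (-1)*33240 = 0 - 1*(-33240) = 0 + 33240 = 33240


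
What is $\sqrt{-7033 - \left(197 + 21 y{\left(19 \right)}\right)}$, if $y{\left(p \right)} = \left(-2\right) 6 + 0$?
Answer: $i \sqrt{6978} \approx 83.534 i$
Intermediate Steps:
$y{\left(p \right)} = -12$ ($y{\left(p \right)} = -12 + 0 = -12$)
$\sqrt{-7033 - \left(197 + 21 y{\left(19 \right)}\right)} = \sqrt{-7033 - -55} = \sqrt{-7033 + \left(252 - 197\right)} = \sqrt{-7033 + 55} = \sqrt{-6978} = i \sqrt{6978}$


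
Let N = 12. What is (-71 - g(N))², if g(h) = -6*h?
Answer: 1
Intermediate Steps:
(-71 - g(N))² = (-71 - (-6)*12)² = (-71 - 1*(-72))² = (-71 + 72)² = 1² = 1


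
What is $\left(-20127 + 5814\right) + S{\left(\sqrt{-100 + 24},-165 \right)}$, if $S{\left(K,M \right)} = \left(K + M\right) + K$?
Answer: $-14478 + 4 i \sqrt{19} \approx -14478.0 + 17.436 i$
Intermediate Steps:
$S{\left(K,M \right)} = M + 2 K$
$\left(-20127 + 5814\right) + S{\left(\sqrt{-100 + 24},-165 \right)} = \left(-20127 + 5814\right) - \left(165 - 2 \sqrt{-100 + 24}\right) = -14313 - \left(165 - 2 \sqrt{-76}\right) = -14313 - \left(165 - 2 \cdot 2 i \sqrt{19}\right) = -14313 - \left(165 - 4 i \sqrt{19}\right) = -14478 + 4 i \sqrt{19}$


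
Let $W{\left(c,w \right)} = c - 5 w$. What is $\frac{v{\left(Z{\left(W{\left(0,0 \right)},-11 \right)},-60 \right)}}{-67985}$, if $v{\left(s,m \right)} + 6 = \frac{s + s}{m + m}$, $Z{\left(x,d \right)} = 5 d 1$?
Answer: $\frac{61}{815820} \approx 7.4771 \cdot 10^{-5}$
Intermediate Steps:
$Z{\left(x,d \right)} = 5 d$
$v{\left(s,m \right)} = -6 + \frac{s}{m}$ ($v{\left(s,m \right)} = -6 + \frac{s + s}{m + m} = -6 + \frac{2 s}{2 m} = -6 + 2 s \frac{1}{2 m} = -6 + \frac{s}{m}$)
$\frac{v{\left(Z{\left(W{\left(0,0 \right)},-11 \right)},-60 \right)}}{-67985} = \frac{-6 + \frac{5 \left(-11\right)}{-60}}{-67985} = \left(-6 - - \frac{11}{12}\right) \left(- \frac{1}{67985}\right) = \left(-6 + \frac{11}{12}\right) \left(- \frac{1}{67985}\right) = \left(- \frac{61}{12}\right) \left(- \frac{1}{67985}\right) = \frac{61}{815820}$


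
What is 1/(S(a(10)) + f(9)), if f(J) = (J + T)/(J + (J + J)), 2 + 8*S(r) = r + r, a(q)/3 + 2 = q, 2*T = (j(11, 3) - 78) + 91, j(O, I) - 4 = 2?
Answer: 108/695 ≈ 0.15540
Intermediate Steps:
j(O, I) = 6 (j(O, I) = 4 + 2 = 6)
T = 19/2 (T = ((6 - 78) + 91)/2 = (-72 + 91)/2 = (½)*19 = 19/2 ≈ 9.5000)
a(q) = -6 + 3*q
S(r) = -¼ + r/4 (S(r) = -¼ + (r + r)/8 = -¼ + (2*r)/8 = -¼ + r/4)
f(J) = (19/2 + J)/(3*J) (f(J) = (J + 19/2)/(J + (J + J)) = (19/2 + J)/(J + 2*J) = (19/2 + J)/((3*J)) = (19/2 + J)*(1/(3*J)) = (19/2 + J)/(3*J))
1/(S(a(10)) + f(9)) = 1/((-¼ + (-6 + 3*10)/4) + (⅙)*(19 + 2*9)/9) = 1/((-¼ + (-6 + 30)/4) + (⅙)*(⅑)*(19 + 18)) = 1/((-¼ + (¼)*24) + (⅙)*(⅑)*37) = 1/((-¼ + 6) + 37/54) = 1/(23/4 + 37/54) = 1/(695/108) = 108/695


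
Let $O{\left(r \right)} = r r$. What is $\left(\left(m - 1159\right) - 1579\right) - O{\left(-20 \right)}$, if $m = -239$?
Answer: $-3377$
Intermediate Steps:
$O{\left(r \right)} = r^{2}$
$\left(\left(m - 1159\right) - 1579\right) - O{\left(-20 \right)} = \left(\left(-239 - 1159\right) - 1579\right) - \left(-20\right)^{2} = \left(-1398 - 1579\right) - 400 = -2977 - 400 = -3377$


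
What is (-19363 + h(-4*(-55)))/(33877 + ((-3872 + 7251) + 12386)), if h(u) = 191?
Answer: -9586/24821 ≈ -0.38621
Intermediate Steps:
(-19363 + h(-4*(-55)))/(33877 + ((-3872 + 7251) + 12386)) = (-19363 + 191)/(33877 + ((-3872 + 7251) + 12386)) = -19172/(33877 + (3379 + 12386)) = -19172/(33877 + 15765) = -19172/49642 = -19172*1/49642 = -9586/24821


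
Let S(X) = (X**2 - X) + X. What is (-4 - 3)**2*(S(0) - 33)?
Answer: -1617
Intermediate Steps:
S(X) = X**2
(-4 - 3)**2*(S(0) - 33) = (-4 - 3)**2*(0**2 - 33) = (-7)**2*(0 - 33) = 49*(-33) = -1617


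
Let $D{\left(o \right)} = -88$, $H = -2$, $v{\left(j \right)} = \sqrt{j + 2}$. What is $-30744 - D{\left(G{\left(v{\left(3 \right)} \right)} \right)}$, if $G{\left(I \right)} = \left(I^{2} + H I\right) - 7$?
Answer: $-30656$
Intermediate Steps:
$v{\left(j \right)} = \sqrt{2 + j}$
$G{\left(I \right)} = -7 + I^{2} - 2 I$ ($G{\left(I \right)} = \left(I^{2} - 2 I\right) - 7 = -7 + I^{2} - 2 I$)
$-30744 - D{\left(G{\left(v{\left(3 \right)} \right)} \right)} = -30744 - -88 = -30744 + 88 = -30656$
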